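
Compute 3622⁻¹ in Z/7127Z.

2863

Run the extended Euclidean algorithm:
7127 = 1·3622 + 3505
3622 = 1·3505 + 117
3505 = 29·117 + 112
117 = 1·112 + 5
112 = 22·5 + 2
5 = 2·2 + 1
2 = 2·1 + 0
gcd(3622, 7127) = 1, so the inverse exists.
Back-substitute for 1:
1 = 1·5 − 2·2
  = −2·112 + 45·5
  = 45·117 − 47·112
  = −47·3505 + 1408·117
  = 1408·3622 − 1455·3505
  = −1455·7127 + 2863·3622
So 3622⁻¹ ≡ 2863 (mod 7127).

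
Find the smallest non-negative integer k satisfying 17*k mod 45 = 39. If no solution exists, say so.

gcd(17, 45) = 1, so a unique solution mod 45 exists.
17⁻¹ ≡ 8 (mod 45).
k ≡ 8*39 ≡ 42 (mod 45).

42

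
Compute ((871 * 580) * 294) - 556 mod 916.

292

871 * 580 = 505180 ≡ 464 (mod 916)
464 * 294 = 136416 ≡ 848 (mod 916)
848 - 556 = 292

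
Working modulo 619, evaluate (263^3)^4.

307

(263)^3 ≡ 275 (mod 619)
(275)^4 ≡ 307 (mod 619)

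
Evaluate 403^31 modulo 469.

403

By square-and-multiply:
31 in binary is 11111, i.e. 31 = 16 + 8 + 4 + 2 + 1.
403^1 ≡ 403 (mod 469)
403^2 ≡ 403^2 = 162409 ≡ 135 (mod 469)
403^4 ≡ 135^2 = 18225 ≡ 403 (mod 469)
403^8 ≡ 403^2 = 162409 ≡ 135 (mod 469)
403^16 ≡ 135^2 = 18225 ≡ 403 (mod 469)
403^31 = 403^16 × 403^8 × 403^4 × 403^2 × 403^1 ≡ 403 × 135 × 403 × 135 × 403 (mod 469).
Accumulate the product:
403 × 135 = 54405 ≡ 1
1 × 403 = 403
403 × 135 = 54405 ≡ 1
1 × 403 = 403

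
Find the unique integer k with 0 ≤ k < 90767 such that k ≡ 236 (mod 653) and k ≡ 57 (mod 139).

653⁻¹ mod 139: 653*43 ≡ 1 (mod 139), so 653⁻¹ ≡ 43.
k = 236 + 653*((57 − 236)*43 mod 139) = 236 + 653*87 = 57047.
Check: 57047 mod 653 = 236, 57047 mod 139 = 57. ✓

57047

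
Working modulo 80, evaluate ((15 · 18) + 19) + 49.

15 · 18 = 270 ≡ 30 (mod 80)
30 + 19 = 49
49 + 49 = 98 ≡ 18 (mod 80)

18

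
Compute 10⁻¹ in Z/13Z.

4

By the extended Euclidean algorithm:
13 = 1*10 + 3
10 = 3*3 + 1
3 = 3*1 + 0
gcd(10, 13) = 1, so the inverse exists.
Back-substitute for 1:
1 = 1*10 − 3*3
  = −3*13 + 4*10
So 10⁻¹ ≡ 4 (mod 13).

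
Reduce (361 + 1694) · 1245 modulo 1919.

448

361 + 1694 = 2055 ≡ 136 (mod 1919)
136 · 1245 = 169320 ≡ 448 (mod 1919)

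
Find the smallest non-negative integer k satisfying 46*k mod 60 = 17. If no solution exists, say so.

no solution

gcd(46, 60) = 2, and 2 does not divide 17.
So the congruence has no solution.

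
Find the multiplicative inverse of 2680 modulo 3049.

Run the extended Euclidean algorithm:
3049 = 1·2680 + 369
2680 = 7·369 + 97
369 = 3·97 + 78
97 = 1·78 + 19
78 = 4·19 + 2
19 = 9·2 + 1
2 = 2·1 + 0
gcd(2680, 3049) = 1, so the inverse exists.
Back-substitute for 1:
1 = 1·19 − 9·2
  = −9·78 + 37·19
  = 37·97 − 46·78
  = −46·369 + 175·97
  = 175·2680 − 1271·369
  = −1271·3049 + 1446·2680
So 2680⁻¹ ≡ 1446 (mod 3049).

1446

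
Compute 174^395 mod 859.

603

174^1 ≡ 174 (mod 859)
174^2 ≡ 174^2 = 30276 ≡ 211 (mod 859)
174^4 ≡ 211^2 = 44521 ≡ 712 (mod 859)
174^8 ≡ 712^2 = 506944 ≡ 134 (mod 859)
174^16 ≡ 134^2 = 17956 ≡ 776 (mod 859)
174^32 ≡ 776^2 = 602176 ≡ 17 (mod 859)
174^64 ≡ 17^2 = 289 (mod 859)
174^128 ≡ 289^2 = 83521 ≡ 198 (mod 859)
174^256 ≡ 198^2 = 39204 ≡ 549 (mod 859)
174^395 = 174^256 · 174^128 · 174^8 · 174^2 · 174^1 ≡ 549 · 198 · 134 · 211 · 174 (mod 859).
Accumulate the product:
549 · 198 = 108702 ≡ 468
468 · 134 = 62712 ≡ 5
5 · 211 = 1055 ≡ 196
196 · 174 = 34104 ≡ 603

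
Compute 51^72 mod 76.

Using repeated squaring:
72 in binary is 1001000, i.e. 72 = 64 + 8.
51^1 ≡ 51 (mod 76)
51^2 ≡ 51^2 = 2601 ≡ 17 (mod 76)
51^4 ≡ 17^2 = 289 ≡ 61 (mod 76)
51^8 ≡ 61^2 = 3721 ≡ 73 (mod 76)
51^16 ≡ 73^2 = 5329 ≡ 9 (mod 76)
51^32 ≡ 9^2 = 81 ≡ 5 (mod 76)
51^64 ≡ 5^2 = 25 (mod 76)
51^72 = 51^64 · 51^8 ≡ 25 · 73 (mod 76).
25 · 73 = 1825 ≡ 1 (mod 76).

1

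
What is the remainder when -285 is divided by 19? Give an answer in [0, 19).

0

-285 = -15×19 + 0, so -285 ≡ 0 (mod 19).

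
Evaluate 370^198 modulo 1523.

198 in binary is 11000110, i.e. 198 = 128 + 64 + 4 + 2.
370^1 ≡ 370 (mod 1523)
370^2 ≡ 370^2 = 136900 ≡ 1353 (mod 1523)
370^4 ≡ 1353^2 = 1830609 ≡ 1486 (mod 1523)
370^8 ≡ 1486^2 = 2208196 ≡ 1369 (mod 1523)
370^16 ≡ 1369^2 = 1874161 ≡ 871 (mod 1523)
370^32 ≡ 871^2 = 758641 ≡ 187 (mod 1523)
370^64 ≡ 187^2 = 34969 ≡ 1463 (mod 1523)
370^128 ≡ 1463^2 = 2140369 ≡ 554 (mod 1523)
370^198 = 370^128 · 370^64 · 370^4 · 370^2 ≡ 554 · 1463 · 1486 · 1353 (mod 1523).
Accumulate the product:
554 · 1463 = 810502 ≡ 266
266 · 1486 = 395276 ≡ 819
819 · 1353 = 1108107 ≡ 886

886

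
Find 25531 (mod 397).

25531 = 64*397 + 123, so 25531 ≡ 123 (mod 397).

123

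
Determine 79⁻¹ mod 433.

433 = 5*79 + 38
79 = 2*38 + 3
38 = 12*3 + 2
3 = 1*2 + 1
2 = 2*1 + 0
gcd(79, 433) = 1, so the inverse exists.
Back-substitute for 1:
1 = 1*3 − 1*2
  = −1*38 + 13*3
  = 13*79 − 27*38
  = −27*433 + 148*79
So 79⁻¹ ≡ 148 (mod 433).

148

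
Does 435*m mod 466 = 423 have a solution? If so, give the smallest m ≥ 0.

287

gcd(435, 466) = 1, so a unique solution mod 466 exists.
435⁻¹ ≡ 15 (mod 466).
m ≡ 15*423 ≡ 287 (mod 466).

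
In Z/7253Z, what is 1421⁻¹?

Run the extended Euclidean algorithm:
7253 = 5·1421 + 148
1421 = 9·148 + 89
148 = 1·89 + 59
89 = 1·59 + 30
59 = 1·30 + 29
30 = 1·29 + 1
29 = 29·1 + 0
gcd(1421, 7253) = 1, so the inverse exists.
Bézout: 1 = −48·7253 + 245·1421.
So 1421⁻¹ ≡ 245 (mod 7253).

245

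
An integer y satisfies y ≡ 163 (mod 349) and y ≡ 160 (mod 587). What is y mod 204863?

38902

349⁻¹ mod 587: 349*550 ≡ 1 (mod 587), so 349⁻¹ ≡ 550.
y = 163 + 349*((160 − 163)*550 mod 587) = 163 + 349*111 = 38902.
Check: 38902 mod 349 = 163, 38902 mod 587 = 160. ✓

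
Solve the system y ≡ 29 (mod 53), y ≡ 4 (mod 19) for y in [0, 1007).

53⁻¹ mod 19: 53×14 ≡ 1 (mod 19), so 53⁻¹ ≡ 14.
y = 29 + 53×((4 − 29)×14 mod 19) = 29 + 53×11 = 612.

612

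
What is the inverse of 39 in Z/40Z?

39

40 = 1·39 + 1
39 = 39·1 + 0
gcd(39, 40) = 1, so the inverse exists.
Bézout: 1 = 1·40 − 1·39.
So 39⁻¹ ≡ −1 ≡ 39 (mod 40).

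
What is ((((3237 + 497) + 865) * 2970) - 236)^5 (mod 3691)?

65

3237 + 497 = 3734 ≡ 43 (mod 3691)
43 + 865 = 908
908 * 2970 = 2696760 ≡ 2330 (mod 3691)
2330 - 236 = 2094
(2094)^5 ≡ 65 (mod 3691)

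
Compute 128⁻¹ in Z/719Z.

Run the extended Euclidean algorithm:
719 = 5·128 + 79
128 = 1·79 + 49
79 = 1·49 + 30
49 = 1·30 + 19
30 = 1·19 + 11
19 = 1·11 + 8
11 = 1·8 + 3
8 = 2·3 + 2
3 = 1·2 + 1
2 = 2·1 + 0
gcd(128, 719) = 1, so the inverse exists.
Back-substitute for 1:
1 = 1·3 − 1·2
  = −1·8 + 3·3
  = 3·11 − 4·8
  = −4·19 + 7·11
  = 7·30 − 11·19
  = −11·49 + 18·30
  = 18·79 − 29·49
  = −29·128 + 47·79
  = 47·719 − 264·128
So 128⁻¹ ≡ −264 ≡ 455 (mod 719).

455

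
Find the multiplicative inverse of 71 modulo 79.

79 = 1·71 + 8
71 = 8·8 + 7
8 = 1·7 + 1
7 = 7·1 + 0
gcd(71, 79) = 1, so the inverse exists.
Back-substitute for 1:
1 = 1·8 − 1·7
  = −1·71 + 9·8
  = 9·79 − 10·71
So 71⁻¹ ≡ −10 ≡ 69 (mod 79).

69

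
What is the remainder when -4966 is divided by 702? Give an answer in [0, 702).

-4966 = -8×702 + 650, so -4966 ≡ 650 (mod 702).

650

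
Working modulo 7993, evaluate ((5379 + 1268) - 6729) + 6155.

6073

5379 + 1268 = 6647
6647 - 6729 = -82 ≡ 7911 (mod 7993)
7911 + 6155 = 14066 ≡ 6073 (mod 7993)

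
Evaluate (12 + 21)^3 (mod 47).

12 + 21 = 33
(33)^3 ≡ 29 (mod 47)

29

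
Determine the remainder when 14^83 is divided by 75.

14^1 ≡ 14 (mod 75)
14^2 ≡ 14^2 = 196 ≡ 46 (mod 75)
14^4 ≡ 46^2 = 2116 ≡ 16 (mod 75)
14^8 ≡ 16^2 = 256 ≡ 31 (mod 75)
14^16 ≡ 31^2 = 961 ≡ 61 (mod 75)
14^32 ≡ 61^2 = 3721 ≡ 46 (mod 75)
14^64 ≡ 46^2 = 2116 ≡ 16 (mod 75)
14^83 = 14^64 * 14^16 * 14^2 * 14^1 ≡ 16 * 61 * 46 * 14 (mod 75).
Accumulate the product:
16 * 61 = 976 ≡ 1
1 * 46 = 46
46 * 14 = 644 ≡ 44

44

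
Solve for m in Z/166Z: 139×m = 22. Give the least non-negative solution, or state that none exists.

116

gcd(139, 166) = 1, so a unique solution mod 166 exists.
139⁻¹ ≡ 43 (mod 166).
m ≡ 43×22 ≡ 116 (mod 166).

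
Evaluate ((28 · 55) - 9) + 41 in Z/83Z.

78

28 · 55 = 1540 ≡ 46 (mod 83)
46 - 9 = 37
37 + 41 = 78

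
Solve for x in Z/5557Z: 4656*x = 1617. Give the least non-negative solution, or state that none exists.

4186

gcd(4656, 5557) = 1, so a unique solution mod 5557 exists.
4656⁻¹ ≡ 4453 (mod 5557).
x ≡ 4453*1617 ≡ 4186 (mod 5557).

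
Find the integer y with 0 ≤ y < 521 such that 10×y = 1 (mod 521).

469

Run the extended Euclidean algorithm:
521 = 52*10 + 1
10 = 10*1 + 0
gcd(10, 521) = 1, so the inverse exists.
Back-substitute for 1:
1 = 1*521 − 52*10
So 10⁻¹ ≡ −52 ≡ 469 (mod 521).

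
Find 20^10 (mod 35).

20^1 ≡ 20 (mod 35)
20^2 ≡ 20^2 = 400 ≡ 15 (mod 35)
20^4 ≡ 15^2 = 225 ≡ 15 (mod 35)
20^8 ≡ 15^2 = 225 ≡ 15 (mod 35)
20^10 = 20^8 * 20^2 ≡ 15 * 15 (mod 35).
15 * 15 = 225 ≡ 15 (mod 35).

15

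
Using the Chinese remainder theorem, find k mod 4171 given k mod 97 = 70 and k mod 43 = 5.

4047

97⁻¹ mod 43: 97×4 ≡ 1 (mod 43), so 97⁻¹ ≡ 4.
k = 70 + 97×((5 − 70)×4 mod 43) = 70 + 97×41 = 4047.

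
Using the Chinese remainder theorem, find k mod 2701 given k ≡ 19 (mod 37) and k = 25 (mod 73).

37⁻¹ mod 73: 37*2 ≡ 1 (mod 73), so 37⁻¹ ≡ 2.
k = 19 + 37*((25 − 19)*2 mod 73) = 19 + 37*12 = 463.
Check: 463 mod 37 = 19, 463 mod 73 = 25. ✓

463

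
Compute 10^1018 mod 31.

9

10^1 ≡ 10 (mod 31)
10^2 ≡ 10^2 = 100 ≡ 7 (mod 31)
10^4 ≡ 7^2 = 49 ≡ 18 (mod 31)
10^8 ≡ 18^2 = 324 ≡ 14 (mod 31)
10^16 ≡ 14^2 = 196 ≡ 10 (mod 31)
10^32 ≡ 10^2 = 100 ≡ 7 (mod 31)
10^64 ≡ 7^2 = 49 ≡ 18 (mod 31)
10^128 ≡ 18^2 = 324 ≡ 14 (mod 31)
10^256 ≡ 14^2 = 196 ≡ 10 (mod 31)
10^512 ≡ 10^2 = 100 ≡ 7 (mod 31)
10^1018 = 10^512 × 10^256 × 10^128 × 10^64 × 10^32 × 10^16 × 10^8 × 10^2 ≡ 7 × 10 × 14 × 18 × 7 × 10 × 14 × 7 (mod 31).
Accumulate the product:
7 × 10 = 70 ≡ 8
8 × 14 = 112 ≡ 19
19 × 18 = 342 ≡ 1
1 × 7 = 7
7 × 10 = 70 ≡ 8
8 × 14 = 112 ≡ 19
19 × 7 = 133 ≡ 9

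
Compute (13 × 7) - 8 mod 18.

11

13 × 7 = 91 ≡ 1 (mod 18)
1 - 8 = -7 ≡ 11 (mod 18)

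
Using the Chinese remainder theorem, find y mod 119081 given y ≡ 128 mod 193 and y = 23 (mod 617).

11129

193⁻¹ mod 617: 193×211 ≡ 1 (mod 617), so 193⁻¹ ≡ 211.
y = 128 + 193×((23 − 128)×211 mod 617) = 128 + 193×57 = 11129.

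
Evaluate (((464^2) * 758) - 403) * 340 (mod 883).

(464)^2 ≡ 727 (mod 883)
727 * 758 = 551066 ≡ 74 (mod 883)
74 - 403 = -329 ≡ 554 (mod 883)
554 * 340 = 188360 ≡ 281 (mod 883)

281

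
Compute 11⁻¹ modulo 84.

23

Apply the Euclidean algorithm and back-substitute:
84 = 7·11 + 7
11 = 1·7 + 4
7 = 1·4 + 3
4 = 1·3 + 1
3 = 3·1 + 0
gcd(11, 84) = 1, so the inverse exists.
Back-substitute for 1:
1 = 1·4 − 1·3
  = −1·7 + 2·4
  = 2·11 − 3·7
  = −3·84 + 23·11
So 11⁻¹ ≡ 23 (mod 84).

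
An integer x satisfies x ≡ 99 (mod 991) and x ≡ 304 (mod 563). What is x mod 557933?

991⁻¹ mod 563: 991*196 ≡ 1 (mod 563), so 991⁻¹ ≡ 196.
x = 99 + 991*((304 − 99)*196 mod 563) = 99 + 991*207 = 205236.
Check: 205236 mod 991 = 99, 205236 mod 563 = 304. ✓

205236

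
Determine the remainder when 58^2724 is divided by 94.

By square-and-multiply:
2724 in binary is 101010100100, i.e. 2724 = 2048 + 512 + 128 + 32 + 4.
58^1 ≡ 58 (mod 94)
58^2 ≡ 58^2 = 3364 ≡ 74 (mod 94)
58^4 ≡ 74^2 = 5476 ≡ 24 (mod 94)
58^8 ≡ 24^2 = 576 ≡ 12 (mod 94)
58^16 ≡ 12^2 = 144 ≡ 50 (mod 94)
58^32 ≡ 50^2 = 2500 ≡ 56 (mod 94)
58^64 ≡ 56^2 = 3136 ≡ 34 (mod 94)
58^128 ≡ 34^2 = 1156 ≡ 28 (mod 94)
58^256 ≡ 28^2 = 784 ≡ 32 (mod 94)
58^512 ≡ 32^2 = 1024 ≡ 84 (mod 94)
58^1024 ≡ 84^2 = 7056 ≡ 6 (mod 94)
58^2048 ≡ 6^2 = 36 (mod 94)
58^2724 = 58^2048 × 58^512 × 58^128 × 58^32 × 58^4 ≡ 36 × 84 × 28 × 56 × 24 (mod 94).
Accumulate the product:
36 × 84 = 3024 ≡ 16
16 × 28 = 448 ≡ 72
72 × 56 = 4032 ≡ 84
84 × 24 = 2016 ≡ 42

42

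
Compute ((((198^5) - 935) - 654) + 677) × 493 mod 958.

(198)^5 ≡ 750 (mod 958)
750 - 935 = -185 ≡ 773 (mod 958)
773 - 654 = 119
119 + 677 = 796
796 × 493 = 392428 ≡ 606 (mod 958)

606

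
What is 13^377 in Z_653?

28

By square-and-multiply:
377 in binary is 101111001, i.e. 377 = 256 + 64 + 32 + 16 + 8 + 1.
13^1 ≡ 13 (mod 653)
13^2 ≡ 13^2 = 169 (mod 653)
13^4 ≡ 169^2 = 28561 ≡ 482 (mod 653)
13^8 ≡ 482^2 = 232324 ≡ 509 (mod 653)
13^16 ≡ 509^2 = 259081 ≡ 493 (mod 653)
13^32 ≡ 493^2 = 243049 ≡ 133 (mod 653)
13^64 ≡ 133^2 = 17689 ≡ 58 (mod 653)
13^128 ≡ 58^2 = 3364 ≡ 99 (mod 653)
13^256 ≡ 99^2 = 9801 ≡ 6 (mod 653)
13^377 = 13^256 × 13^64 × 13^32 × 13^16 × 13^8 × 13^1 ≡ 6 × 58 × 133 × 493 × 509 × 13 (mod 653).
Accumulate the product:
6 × 58 = 348
348 × 133 = 46284 ≡ 574
574 × 493 = 282982 ≡ 233
233 × 509 = 118597 ≡ 404
404 × 13 = 5252 ≡ 28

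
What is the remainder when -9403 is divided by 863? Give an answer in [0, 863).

-9403 = -11*863 + 90, so -9403 ≡ 90 (mod 863).

90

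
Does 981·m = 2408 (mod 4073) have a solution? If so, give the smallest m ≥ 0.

gcd(981, 4073) = 1, so a unique solution mod 4073 exists.
981⁻¹ ≡ 328 (mod 4073).
m ≡ 328·2408 ≡ 3735 (mod 4073).

3735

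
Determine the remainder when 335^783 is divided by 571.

507

783 in binary is 1100001111, i.e. 783 = 512 + 256 + 8 + 4 + 2 + 1.
335^1 ≡ 335 (mod 571)
335^2 ≡ 335^2 = 112225 ≡ 309 (mod 571)
335^4 ≡ 309^2 = 95481 ≡ 124 (mod 571)
335^8 ≡ 124^2 = 15376 ≡ 530 (mod 571)
335^16 ≡ 530^2 = 280900 ≡ 539 (mod 571)
335^32 ≡ 539^2 = 290521 ≡ 453 (mod 571)
335^64 ≡ 453^2 = 205209 ≡ 220 (mod 571)
335^128 ≡ 220^2 = 48400 ≡ 436 (mod 571)
335^256 ≡ 436^2 = 190096 ≡ 524 (mod 571)
335^512 ≡ 524^2 = 274576 ≡ 496 (mod 571)
335^783 = 335^512 · 335^256 · 335^8 · 335^4 · 335^2 · 335^1 ≡ 496 · 524 · 530 · 124 · 309 · 335 (mod 571).
Accumulate the product:
496 · 524 = 259904 ≡ 99
99 · 530 = 52470 ≡ 509
509 · 124 = 63116 ≡ 306
306 · 309 = 94554 ≡ 339
339 · 335 = 113565 ≡ 507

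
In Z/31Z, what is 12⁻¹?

Run the extended Euclidean algorithm:
31 = 2*12 + 7
12 = 1*7 + 5
7 = 1*5 + 2
5 = 2*2 + 1
2 = 2*1 + 0
gcd(12, 31) = 1, so the inverse exists.
Back-substitute for 1:
1 = 1*5 − 2*2
  = −2*7 + 3*5
  = 3*12 − 5*7
  = −5*31 + 13*12
So 12⁻¹ ≡ 13 (mod 31).

13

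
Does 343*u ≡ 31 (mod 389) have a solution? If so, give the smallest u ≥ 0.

160

gcd(343, 389) = 1, so a unique solution mod 389 exists.
343⁻¹ ≡ 93 (mod 389).
u ≡ 93*31 ≡ 160 (mod 389).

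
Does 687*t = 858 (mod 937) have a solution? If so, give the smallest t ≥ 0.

gcd(687, 937) = 1, so a unique solution mod 937 exists.
687⁻¹ ≡ 461 (mod 937).
t ≡ 461*858 ≡ 124 (mod 937).

124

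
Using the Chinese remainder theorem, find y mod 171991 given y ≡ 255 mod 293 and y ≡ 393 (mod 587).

293⁻¹ mod 587: 293·585 ≡ 1 (mod 587), so 293⁻¹ ≡ 585.
y = 255 + 293·((393 − 255)·585 mod 587) = 255 + 293·311 = 91378.

91378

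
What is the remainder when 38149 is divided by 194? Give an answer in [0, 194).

38149 = 196×194 + 125, so 38149 ≡ 125 (mod 194).

125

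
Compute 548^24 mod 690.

24 in binary is 11000, i.e. 24 = 16 + 8.
548^1 ≡ 548 (mod 690)
548^2 ≡ 548^2 = 300304 ≡ 154 (mod 690)
548^4 ≡ 154^2 = 23716 ≡ 256 (mod 690)
548^8 ≡ 256^2 = 65536 ≡ 676 (mod 690)
548^16 ≡ 676^2 = 456976 ≡ 196 (mod 690)
548^24 = 548^16 · 548^8 ≡ 196 · 676 (mod 690).
196 · 676 = 132496 ≡ 16 (mod 690).

16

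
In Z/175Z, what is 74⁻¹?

149

By the extended Euclidean algorithm:
175 = 2*74 + 27
74 = 2*27 + 20
27 = 1*20 + 7
20 = 2*7 + 6
7 = 1*6 + 1
6 = 6*1 + 0
gcd(74, 175) = 1, so the inverse exists.
Bézout: 1 = 11*175 − 26*74.
So 74⁻¹ ≡ −26 ≡ 149 (mod 175).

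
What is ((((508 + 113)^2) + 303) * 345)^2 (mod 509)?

508 + 113 = 621 ≡ 112 (mod 509)
(112)^2 ≡ 328 (mod 509)
328 + 303 = 631 ≡ 122 (mod 509)
122 * 345 = 42090 ≡ 352 (mod 509)
(352)^2 ≡ 217 (mod 509)

217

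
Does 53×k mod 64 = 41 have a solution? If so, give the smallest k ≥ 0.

37

gcd(53, 64) = 1, so a unique solution mod 64 exists.
53⁻¹ ≡ 29 (mod 64).
k ≡ 29×41 ≡ 37 (mod 64).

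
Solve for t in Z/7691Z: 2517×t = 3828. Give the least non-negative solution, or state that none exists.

6730

gcd(2517, 7691) = 1, so a unique solution mod 7691 exists.
2517⁻¹ ≡ 5109 (mod 7691).
t ≡ 5109×3828 ≡ 6730 (mod 7691).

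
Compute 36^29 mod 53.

Compute successive squares:
29 in binary is 11101, i.e. 29 = 16 + 8 + 4 + 1.
36^1 ≡ 36 (mod 53)
36^2 ≡ 36^2 = 1296 ≡ 24 (mod 53)
36^4 ≡ 24^2 = 576 ≡ 46 (mod 53)
36^8 ≡ 46^2 = 2116 ≡ 49 (mod 53)
36^16 ≡ 49^2 = 2401 ≡ 16 (mod 53)
36^29 = 36^16 * 36^8 * 36^4 * 36^1 ≡ 16 * 49 * 46 * 36 (mod 53).
Accumulate the product:
16 * 49 = 784 ≡ 42
42 * 46 = 1932 ≡ 24
24 * 36 = 864 ≡ 16

16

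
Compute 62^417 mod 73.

52

Using repeated squaring:
417 in binary is 110100001, i.e. 417 = 256 + 128 + 32 + 1.
62^1 ≡ 62 (mod 73)
62^2 ≡ 62^2 = 3844 ≡ 48 (mod 73)
62^4 ≡ 48^2 = 2304 ≡ 41 (mod 73)
62^8 ≡ 41^2 = 1681 ≡ 2 (mod 73)
62^16 ≡ 2^2 = 4 (mod 73)
62^32 ≡ 4^2 = 16 (mod 73)
62^64 ≡ 16^2 = 256 ≡ 37 (mod 73)
62^128 ≡ 37^2 = 1369 ≡ 55 (mod 73)
62^256 ≡ 55^2 = 3025 ≡ 32 (mod 73)
62^417 = 62^256 · 62^128 · 62^32 · 62^1 ≡ 32 · 55 · 16 · 62 (mod 73).
Accumulate the product:
32 · 55 = 1760 ≡ 8
8 · 16 = 128 ≡ 55
55 · 62 = 3410 ≡ 52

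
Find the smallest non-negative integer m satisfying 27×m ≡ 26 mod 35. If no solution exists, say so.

23

gcd(27, 35) = 1, so a unique solution mod 35 exists.
27⁻¹ ≡ 13 (mod 35).
m ≡ 13×26 ≡ 23 (mod 35).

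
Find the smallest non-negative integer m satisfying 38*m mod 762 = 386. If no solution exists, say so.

331

gcd(38, 762) = 2, and 2 | 386, so solutions exist.
Divide through by 2: 19*m mod 381 = 193.
19⁻¹ ≡ 361 (mod 381).
m ≡ 361*193 ≡ 331 (mod 381).
The smallest non-negative solution is m = 331.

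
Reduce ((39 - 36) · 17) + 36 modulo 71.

39 - 36 = 3
3 · 17 = 51
51 + 36 = 87 ≡ 16 (mod 71)

16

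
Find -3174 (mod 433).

-3174 = -8*433 + 290, so -3174 ≡ 290 (mod 433).

290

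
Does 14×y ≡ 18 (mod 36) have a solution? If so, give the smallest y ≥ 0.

9

gcd(14, 36) = 2, and 2 | 18, so solutions exist.
Divide through by 2: 7×y ≡ 9 (mod 18).
7⁻¹ ≡ 13 (mod 18).
y ≡ 13×9 ≡ 9 (mod 18).
The smallest non-negative solution is y = 9.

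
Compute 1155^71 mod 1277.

434

1155^1 ≡ 1155 (mod 1277)
1155^2 ≡ 1155^2 = 1334025 ≡ 837 (mod 1277)
1155^4 ≡ 837^2 = 700569 ≡ 773 (mod 1277)
1155^8 ≡ 773^2 = 597529 ≡ 1170 (mod 1277)
1155^16 ≡ 1170^2 = 1368900 ≡ 1233 (mod 1277)
1155^32 ≡ 1233^2 = 1520289 ≡ 659 (mod 1277)
1155^64 ≡ 659^2 = 434281 ≡ 101 (mod 1277)
1155^71 = 1155^64 × 1155^4 × 1155^2 × 1155^1 ≡ 101 × 773 × 837 × 1155 (mod 1277).
Accumulate the product:
101 × 773 = 78073 ≡ 176
176 × 837 = 147312 ≡ 457
457 × 1155 = 527835 ≡ 434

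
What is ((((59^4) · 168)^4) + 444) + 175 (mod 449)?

(59)^4 ≡ 198 (mod 449)
198 · 168 = 33264 ≡ 38 (mod 449)
(38)^4 ≡ 429 (mod 449)
429 + 444 = 873 ≡ 424 (mod 449)
424 + 175 = 599 ≡ 150 (mod 449)

150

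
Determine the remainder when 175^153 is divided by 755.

Using repeated squaring:
153 in binary is 10011001, i.e. 153 = 128 + 16 + 8 + 1.
175^1 ≡ 175 (mod 755)
175^2 ≡ 175^2 = 30625 ≡ 425 (mod 755)
175^4 ≡ 425^2 = 180625 ≡ 180 (mod 755)
175^8 ≡ 180^2 = 32400 ≡ 690 (mod 755)
175^16 ≡ 690^2 = 476100 ≡ 450 (mod 755)
175^32 ≡ 450^2 = 202500 ≡ 160 (mod 755)
175^64 ≡ 160^2 = 25600 ≡ 685 (mod 755)
175^128 ≡ 685^2 = 469225 ≡ 370 (mod 755)
175^153 = 175^128 × 175^16 × 175^8 × 175^1 ≡ 370 × 450 × 690 × 175 (mod 755).
Accumulate the product:
370 × 450 = 166500 ≡ 400
400 × 690 = 276000 ≡ 425
425 × 175 = 74375 ≡ 385

385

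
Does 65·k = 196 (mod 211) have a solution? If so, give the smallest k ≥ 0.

16

gcd(65, 211) = 1, so a unique solution mod 211 exists.
65⁻¹ ≡ 13 (mod 211).
k ≡ 13·196 ≡ 16 (mod 211).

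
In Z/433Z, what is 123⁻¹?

345

Apply the Euclidean algorithm and back-substitute:
433 = 3·123 + 64
123 = 1·64 + 59
64 = 1·59 + 5
59 = 11·5 + 4
5 = 1·4 + 1
4 = 4·1 + 0
gcd(123, 433) = 1, so the inverse exists.
Bézout: 1 = 25·433 − 88·123.
So 123⁻¹ ≡ −88 ≡ 345 (mod 433).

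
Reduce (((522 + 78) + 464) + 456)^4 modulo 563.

21

522 + 78 = 600 ≡ 37 (mod 563)
37 + 464 = 501
501 + 456 = 957 ≡ 394 (mod 563)
(394)^4 ≡ 21 (mod 563)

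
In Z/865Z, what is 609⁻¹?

By the extended Euclidean algorithm:
865 = 1×609 + 256
609 = 2×256 + 97
256 = 2×97 + 62
97 = 1×62 + 35
62 = 1×35 + 27
35 = 1×27 + 8
27 = 3×8 + 3
8 = 2×3 + 2
3 = 1×2 + 1
2 = 2×1 + 0
gcd(609, 865) = 1, so the inverse exists.
Back-substitute for 1:
1 = 1×3 − 1×2
  = −1×8 + 3×3
  = 3×27 − 10×8
  = −10×35 + 13×27
  = 13×62 − 23×35
  = −23×97 + 36×62
  = 36×256 − 95×97
  = −95×609 + 226×256
  = 226×865 − 321×609
So 609⁻¹ ≡ −321 ≡ 544 (mod 865).

544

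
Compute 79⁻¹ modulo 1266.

625

Apply the Euclidean algorithm and back-substitute:
1266 = 16×79 + 2
79 = 39×2 + 1
2 = 2×1 + 0
gcd(79, 1266) = 1, so the inverse exists.
Back-substitute for 1:
1 = 1×79 − 39×2
  = −39×1266 + 625×79
So 79⁻¹ ≡ 625 (mod 1266).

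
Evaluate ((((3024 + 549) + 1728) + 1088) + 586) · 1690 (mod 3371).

3024 + 549 = 3573 ≡ 202 (mod 3371)
202 + 1728 = 1930
1930 + 1088 = 3018
3018 + 586 = 3604 ≡ 233 (mod 3371)
233 · 1690 = 393770 ≡ 2734 (mod 3371)

2734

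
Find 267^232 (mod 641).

By square-and-multiply:
232 in binary is 11101000, i.e. 232 = 128 + 64 + 32 + 8.
267^1 ≡ 267 (mod 641)
267^2 ≡ 267^2 = 71289 ≡ 138 (mod 641)
267^4 ≡ 138^2 = 19044 ≡ 455 (mod 641)
267^8 ≡ 455^2 = 207025 ≡ 623 (mod 641)
267^16 ≡ 623^2 = 388129 ≡ 324 (mod 641)
267^32 ≡ 324^2 = 104976 ≡ 493 (mod 641)
267^64 ≡ 493^2 = 243049 ≡ 110 (mod 641)
267^128 ≡ 110^2 = 12100 ≡ 562 (mod 641)
267^232 = 267^128 · 267^64 · 267^32 · 267^8 ≡ 562 · 110 · 493 · 623 (mod 641).
Accumulate the product:
562 · 110 = 61820 ≡ 284
284 · 493 = 140012 ≡ 274
274 · 623 = 170702 ≡ 196

196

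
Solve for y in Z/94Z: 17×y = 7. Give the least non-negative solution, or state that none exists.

gcd(17, 94) = 1, so a unique solution mod 94 exists.
17⁻¹ ≡ 83 (mod 94).
y ≡ 83×7 ≡ 17 (mod 94).

17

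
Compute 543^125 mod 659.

543^1 ≡ 543 (mod 659)
543^2 ≡ 543^2 = 294849 ≡ 276 (mod 659)
543^4 ≡ 276^2 = 76176 ≡ 391 (mod 659)
543^8 ≡ 391^2 = 152881 ≡ 652 (mod 659)
543^16 ≡ 652^2 = 425104 ≡ 49 (mod 659)
543^32 ≡ 49^2 = 2401 ≡ 424 (mod 659)
543^64 ≡ 424^2 = 179776 ≡ 528 (mod 659)
543^125 = 543^64 · 543^32 · 543^16 · 543^8 · 543^4 · 543^1 ≡ 528 · 424 · 49 · 652 · 391 · 543 (mod 659).
Accumulate the product:
528 · 424 = 223872 ≡ 471
471 · 49 = 23079 ≡ 14
14 · 652 = 9128 ≡ 561
561 · 391 = 219351 ≡ 563
563 · 543 = 305709 ≡ 592

592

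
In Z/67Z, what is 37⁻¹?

Apply the Euclidean algorithm and back-substitute:
67 = 1*37 + 30
37 = 1*30 + 7
30 = 4*7 + 2
7 = 3*2 + 1
2 = 2*1 + 0
gcd(37, 67) = 1, so the inverse exists.
Back-substitute for 1:
1 = 1*7 − 3*2
  = −3*30 + 13*7
  = 13*37 − 16*30
  = −16*67 + 29*37
So 37⁻¹ ≡ 29 (mod 67).

29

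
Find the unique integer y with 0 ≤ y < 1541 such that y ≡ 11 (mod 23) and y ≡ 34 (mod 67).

23⁻¹ mod 67: 23·35 ≡ 1 (mod 67), so 23⁻¹ ≡ 35.
y = 11 + 23·((34 − 11)·35 mod 67) = 11 + 23·1 = 34.
Check: 34 mod 23 = 11, 34 mod 67 = 34. ✓

34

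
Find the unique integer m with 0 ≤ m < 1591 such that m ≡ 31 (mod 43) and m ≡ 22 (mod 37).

762

43⁻¹ mod 37: 43*31 ≡ 1 (mod 37), so 43⁻¹ ≡ 31.
m = 31 + 43*((22 − 31)*31 mod 37) = 31 + 43*17 = 762.
Check: 762 mod 43 = 31, 762 mod 37 = 22. ✓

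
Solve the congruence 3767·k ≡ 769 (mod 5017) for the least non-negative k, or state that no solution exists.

2837

gcd(3767, 5017) = 1, so a unique solution mod 5017 exists.
3767⁻¹ ≡ 4427 (mod 5017).
k ≡ 4427·769 ≡ 2837 (mod 5017).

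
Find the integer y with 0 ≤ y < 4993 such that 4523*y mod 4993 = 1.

Apply the Euclidean algorithm and back-substitute:
4993 = 1*4523 + 470
4523 = 9*470 + 293
470 = 1*293 + 177
293 = 1*177 + 116
177 = 1*116 + 61
116 = 1*61 + 55
61 = 1*55 + 6
55 = 9*6 + 1
6 = 6*1 + 0
gcd(4523, 4993) = 1, so the inverse exists.
Back-substitute for 1:
1 = 1*55 − 9*6
  = −9*61 + 10*55
  = 10*116 − 19*61
  = −19*177 + 29*116
  = 29*293 − 48*177
  = −48*470 + 77*293
  = 77*4523 − 741*470
  = −741*4993 + 818*4523
So 4523⁻¹ ≡ 818 (mod 4993).

818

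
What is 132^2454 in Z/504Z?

288

By square-and-multiply:
2454 in binary is 100110010110, i.e. 2454 = 2048 + 256 + 128 + 16 + 4 + 2.
132^1 ≡ 132 (mod 504)
132^2 ≡ 132^2 = 17424 ≡ 288 (mod 504)
132^4 ≡ 288^2 = 82944 ≡ 288 (mod 504)
132^8 ≡ 288^2 = 82944 ≡ 288 (mod 504)
132^16 ≡ 288^2 = 82944 ≡ 288 (mod 504)
132^32 ≡ 288^2 = 82944 ≡ 288 (mod 504)
132^64 ≡ 288^2 = 82944 ≡ 288 (mod 504)
132^128 ≡ 288^2 = 82944 ≡ 288 (mod 504)
132^256 ≡ 288^2 = 82944 ≡ 288 (mod 504)
132^512 ≡ 288^2 = 82944 ≡ 288 (mod 504)
132^1024 ≡ 288^2 = 82944 ≡ 288 (mod 504)
132^2048 ≡ 288^2 = 82944 ≡ 288 (mod 504)
132^2454 = 132^2048 · 132^256 · 132^128 · 132^16 · 132^4 · 132^2 ≡ 288 · 288 · 288 · 288 · 288 · 288 (mod 504).
Accumulate the product:
288 · 288 = 82944 ≡ 288
288 · 288 = 82944 ≡ 288
288 · 288 = 82944 ≡ 288
288 · 288 = 82944 ≡ 288
288 · 288 = 82944 ≡ 288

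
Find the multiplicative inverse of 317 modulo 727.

727 = 2×317 + 93
317 = 3×93 + 38
93 = 2×38 + 17
38 = 2×17 + 4
17 = 4×4 + 1
4 = 4×1 + 0
gcd(317, 727) = 1, so the inverse exists.
Back-substitute for 1:
1 = 1×17 − 4×4
  = −4×38 + 9×17
  = 9×93 − 22×38
  = −22×317 + 75×93
  = 75×727 − 172×317
So 317⁻¹ ≡ −172 ≡ 555 (mod 727).

555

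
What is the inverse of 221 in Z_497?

497 = 2×221 + 55
221 = 4×55 + 1
55 = 55×1 + 0
gcd(221, 497) = 1, so the inverse exists.
Bézout: 1 = −4×497 + 9×221.
So 221⁻¹ ≡ 9 (mod 497).

9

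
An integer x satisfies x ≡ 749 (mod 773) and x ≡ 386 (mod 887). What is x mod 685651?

773⁻¹ mod 887: 773*319 ≡ 1 (mod 887), so 773⁻¹ ≡ 319.
x = 749 + 773*((386 − 749)*319 mod 887) = 749 + 773*400 = 309949.

309949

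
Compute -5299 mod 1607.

-5299 = -4×1607 + 1129, so -5299 ≡ 1129 (mod 1607).

1129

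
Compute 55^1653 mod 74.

29

By square-and-multiply:
55^1 ≡ 55 (mod 74)
55^2 ≡ 55^2 = 3025 ≡ 65 (mod 74)
55^4 ≡ 65^2 = 4225 ≡ 7 (mod 74)
55^8 ≡ 7^2 = 49 (mod 74)
55^16 ≡ 49^2 = 2401 ≡ 33 (mod 74)
55^32 ≡ 33^2 = 1089 ≡ 53 (mod 74)
55^64 ≡ 53^2 = 2809 ≡ 71 (mod 74)
55^128 ≡ 71^2 = 5041 ≡ 9 (mod 74)
55^256 ≡ 9^2 = 81 ≡ 7 (mod 74)
55^512 ≡ 7^2 = 49 (mod 74)
55^1024 ≡ 49^2 = 2401 ≡ 33 (mod 74)
55^1653 = 55^1024 * 55^512 * 55^64 * 55^32 * 55^16 * 55^4 * 55^1 ≡ 33 * 49 * 71 * 53 * 33 * 7 * 55 (mod 74).
Accumulate the product:
33 * 49 = 1617 ≡ 63
63 * 71 = 4473 ≡ 33
33 * 53 = 1749 ≡ 47
47 * 33 = 1551 ≡ 71
71 * 7 = 497 ≡ 53
53 * 55 = 2915 ≡ 29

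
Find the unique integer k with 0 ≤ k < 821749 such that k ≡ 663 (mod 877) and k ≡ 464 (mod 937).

877⁻¹ mod 937: 877·203 ≡ 1 (mod 937), so 877⁻¹ ≡ 203.
k = 663 + 877·((464 − 663)·203 mod 937) = 663 + 877·831 = 729450.

729450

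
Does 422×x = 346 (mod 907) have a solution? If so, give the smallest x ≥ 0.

61

gcd(422, 907) = 1, so a unique solution mod 907 exists.
422⁻¹ ≡ 763 (mod 907).
x ≡ 763×346 ≡ 61 (mod 907).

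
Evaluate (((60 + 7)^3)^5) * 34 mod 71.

30

60 + 7 = 67
(67)^3 ≡ 7 (mod 71)
(7)^5 ≡ 51 (mod 71)
51 * 34 = 1734 ≡ 30 (mod 71)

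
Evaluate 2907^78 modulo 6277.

1841

By square-and-multiply:
78 in binary is 1001110, i.e. 78 = 64 + 8 + 4 + 2.
2907^1 ≡ 2907 (mod 6277)
2907^2 ≡ 2907^2 = 8450649 ≡ 1807 (mod 6277)
2907^4 ≡ 1807^2 = 3265249 ≡ 1209 (mod 6277)
2907^8 ≡ 1209^2 = 1461681 ≡ 5417 (mod 6277)
2907^16 ≡ 5417^2 = 29343889 ≡ 5191 (mod 6277)
2907^32 ≡ 5191^2 = 26946481 ≡ 5597 (mod 6277)
2907^64 ≡ 5597^2 = 31326409 ≡ 4179 (mod 6277)
2907^78 = 2907^64 × 2907^8 × 2907^4 × 2907^2 ≡ 4179 × 5417 × 1209 × 1807 (mod 6277).
Accumulate the product:
4179 × 5417 = 22637643 ≡ 2781
2781 × 1209 = 3362229 ≡ 4034
4034 × 1807 = 7289438 ≡ 1841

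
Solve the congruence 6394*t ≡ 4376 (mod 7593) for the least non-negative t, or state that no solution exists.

gcd(6394, 7593) = 1, so a unique solution mod 7593 exists.
6394⁻¹ ≡ 3787 (mod 7593).
t ≡ 3787*4376 ≡ 3986 (mod 7593).

3986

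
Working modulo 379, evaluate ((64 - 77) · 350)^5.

347

64 - 77 = -13 ≡ 366 (mod 379)
366 · 350 = 128100 ≡ 377 (mod 379)
(377)^5 ≡ 347 (mod 379)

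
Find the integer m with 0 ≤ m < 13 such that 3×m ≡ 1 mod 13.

By the extended Euclidean algorithm:
13 = 4×3 + 1
3 = 3×1 + 0
gcd(3, 13) = 1, so the inverse exists.
Bézout: 1 = 1×13 − 4×3.
So 3⁻¹ ≡ −4 ≡ 9 (mod 13).

9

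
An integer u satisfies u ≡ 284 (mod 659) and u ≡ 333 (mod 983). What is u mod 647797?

659⁻¹ mod 983: 659*179 ≡ 1 (mod 983), so 659⁻¹ ≡ 179.
u = 284 + 659*((333 − 284)*179 mod 983) = 284 + 659*907 = 597997.

597997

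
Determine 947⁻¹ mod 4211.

By the extended Euclidean algorithm:
4211 = 4·947 + 423
947 = 2·423 + 101
423 = 4·101 + 19
101 = 5·19 + 6
19 = 3·6 + 1
6 = 6·1 + 0
gcd(947, 4211) = 1, so the inverse exists.
Back-substitute for 1:
1 = 1·19 − 3·6
  = −3·101 + 16·19
  = 16·423 − 67·101
  = −67·947 + 150·423
  = 150·4211 − 667·947
So 947⁻¹ ≡ −667 ≡ 3544 (mod 4211).

3544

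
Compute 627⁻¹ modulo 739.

739 = 1·627 + 112
627 = 5·112 + 67
112 = 1·67 + 45
67 = 1·45 + 22
45 = 2·22 + 1
22 = 22·1 + 0
gcd(627, 739) = 1, so the inverse exists.
Bézout: 1 = 28·739 − 33·627.
So 627⁻¹ ≡ −33 ≡ 706 (mod 739).

706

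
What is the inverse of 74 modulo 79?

63

Run the extended Euclidean algorithm:
79 = 1·74 + 5
74 = 14·5 + 4
5 = 1·4 + 1
4 = 4·1 + 0
gcd(74, 79) = 1, so the inverse exists.
Bézout: 1 = 15·79 − 16·74.
So 74⁻¹ ≡ −16 ≡ 63 (mod 79).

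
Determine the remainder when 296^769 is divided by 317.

226

769 in binary is 1100000001, i.e. 769 = 512 + 256 + 1.
296^1 ≡ 296 (mod 317)
296^2 ≡ 296^2 = 87616 ≡ 124 (mod 317)
296^4 ≡ 124^2 = 15376 ≡ 160 (mod 317)
296^8 ≡ 160^2 = 25600 ≡ 240 (mod 317)
296^16 ≡ 240^2 = 57600 ≡ 223 (mod 317)
296^32 ≡ 223^2 = 49729 ≡ 277 (mod 317)
296^64 ≡ 277^2 = 76729 ≡ 15 (mod 317)
296^128 ≡ 15^2 = 225 (mod 317)
296^256 ≡ 225^2 = 50625 ≡ 222 (mod 317)
296^512 ≡ 222^2 = 49284 ≡ 149 (mod 317)
296^769 = 296^512 × 296^256 × 296^1 ≡ 149 × 222 × 296 (mod 317).
Accumulate the product:
149 × 222 = 33078 ≡ 110
110 × 296 = 32560 ≡ 226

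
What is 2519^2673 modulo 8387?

By square-and-multiply:
2519^1 ≡ 2519 (mod 8387)
2519^2 ≡ 2519^2 = 6345361 ≡ 4789 (mod 8387)
2519^4 ≡ 4789^2 = 22934521 ≡ 4463 (mod 8387)
2519^8 ≡ 4463^2 = 19918369 ≡ 7631 (mod 8387)
2519^16 ≡ 7631^2 = 58232161 ≡ 1220 (mod 8387)
2519^32 ≡ 1220^2 = 1488400 ≡ 3901 (mod 8387)
2519^64 ≡ 3901^2 = 15217801 ≡ 3783 (mod 8387)
2519^128 ≡ 3783^2 = 14311089 ≡ 2867 (mod 8387)
2519^256 ≡ 2867^2 = 8219689 ≡ 429 (mod 8387)
2519^512 ≡ 429^2 = 184041 ≡ 7914 (mod 8387)
2519^1024 ≡ 7914^2 = 62631396 ≡ 5667 (mod 8387)
2519^2048 ≡ 5667^2 = 32114889 ≡ 1066 (mod 8387)
2519^2673 = 2519^2048 × 2519^512 × 2519^64 × 2519^32 × 2519^16 × 2519^1 ≡ 1066 × 7914 × 3783 × 3901 × 1220 × 2519 (mod 8387).
Accumulate the product:
1066 × 7914 = 8436324 ≡ 7389
7389 × 3783 = 27952587 ≡ 7103
7103 × 3901 = 27708803 ≡ 6542
6542 × 1220 = 7981240 ≡ 5203
5203 × 2519 = 13106357 ≡ 5863

5863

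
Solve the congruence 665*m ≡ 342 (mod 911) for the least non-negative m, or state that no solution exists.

443

gcd(665, 911) = 1, so a unique solution mod 911 exists.
665⁻¹ ≡ 574 (mod 911).
m ≡ 574*342 ≡ 443 (mod 911).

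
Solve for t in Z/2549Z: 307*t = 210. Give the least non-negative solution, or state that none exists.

gcd(307, 2549) = 1, so a unique solution mod 2549 exists.
307⁻¹ ≡ 274 (mod 2549).
t ≡ 274*210 ≡ 1462 (mod 2549).

1462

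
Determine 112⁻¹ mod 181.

160

Apply the Euclidean algorithm and back-substitute:
181 = 1·112 + 69
112 = 1·69 + 43
69 = 1·43 + 26
43 = 1·26 + 17
26 = 1·17 + 9
17 = 1·9 + 8
9 = 1·8 + 1
8 = 8·1 + 0
gcd(112, 181) = 1, so the inverse exists.
Back-substitute for 1:
1 = 1·9 − 1·8
  = −1·17 + 2·9
  = 2·26 − 3·17
  = −3·43 + 5·26
  = 5·69 − 8·43
  = −8·112 + 13·69
  = 13·181 − 21·112
So 112⁻¹ ≡ −21 ≡ 160 (mod 181).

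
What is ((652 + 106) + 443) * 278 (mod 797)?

652 + 106 = 758
758 + 443 = 1201 ≡ 404 (mod 797)
404 * 278 = 112312 ≡ 732 (mod 797)

732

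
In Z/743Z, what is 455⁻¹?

307

Apply the Euclidean algorithm and back-substitute:
743 = 1×455 + 288
455 = 1×288 + 167
288 = 1×167 + 121
167 = 1×121 + 46
121 = 2×46 + 29
46 = 1×29 + 17
29 = 1×17 + 12
17 = 1×12 + 5
12 = 2×5 + 2
5 = 2×2 + 1
2 = 2×1 + 0
gcd(455, 743) = 1, so the inverse exists.
Back-substitute for 1:
1 = 1×5 − 2×2
  = −2×12 + 5×5
  = 5×17 − 7×12
  = −7×29 + 12×17
  = 12×46 − 19×29
  = −19×121 + 50×46
  = 50×167 − 69×121
  = −69×288 + 119×167
  = 119×455 − 188×288
  = −188×743 + 307×455
So 455⁻¹ ≡ 307 (mod 743).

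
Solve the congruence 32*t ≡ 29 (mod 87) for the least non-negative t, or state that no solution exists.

gcd(32, 87) = 1, so a unique solution mod 87 exists.
32⁻¹ ≡ 68 (mod 87).
t ≡ 68*29 ≡ 58 (mod 87).

58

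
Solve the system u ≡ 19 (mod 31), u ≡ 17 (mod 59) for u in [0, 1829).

1197

31⁻¹ mod 59: 31*40 ≡ 1 (mod 59), so 31⁻¹ ≡ 40.
u = 19 + 31*((17 − 19)*40 mod 59) = 19 + 31*38 = 1197.
Check: 1197 mod 31 = 19, 1197 mod 59 = 17. ✓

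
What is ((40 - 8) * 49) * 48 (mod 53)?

4

40 - 8 = 32
32 * 49 = 1568 ≡ 31 (mod 53)
31 * 48 = 1488 ≡ 4 (mod 53)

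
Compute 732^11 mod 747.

36

By square-and-multiply:
11 in binary is 1011, i.e. 11 = 8 + 2 + 1.
732^1 ≡ 732 (mod 747)
732^2 ≡ 732^2 = 535824 ≡ 225 (mod 747)
732^4 ≡ 225^2 = 50625 ≡ 576 (mod 747)
732^8 ≡ 576^2 = 331776 ≡ 108 (mod 747)
732^11 = 732^8 · 732^2 · 732^1 ≡ 108 · 225 · 732 (mod 747).
Accumulate the product:
108 · 225 = 24300 ≡ 396
396 · 732 = 289872 ≡ 36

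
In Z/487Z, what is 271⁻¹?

487 = 1·271 + 216
271 = 1·216 + 55
216 = 3·55 + 51
55 = 1·51 + 4
51 = 12·4 + 3
4 = 1·3 + 1
3 = 3·1 + 0
gcd(271, 487) = 1, so the inverse exists.
Back-substitute for 1:
1 = 1·4 − 1·3
  = −1·51 + 13·4
  = 13·55 − 14·51
  = −14·216 + 55·55
  = 55·271 − 69·216
  = −69·487 + 124·271
So 271⁻¹ ≡ 124 (mod 487).

124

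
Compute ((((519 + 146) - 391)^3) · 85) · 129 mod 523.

519 + 146 = 665 ≡ 142 (mod 523)
142 - 391 = -249 ≡ 274 (mod 523)
(274)^3 ≡ 188 (mod 523)
188 · 85 = 15980 ≡ 290 (mod 523)
290 · 129 = 37410 ≡ 277 (mod 523)

277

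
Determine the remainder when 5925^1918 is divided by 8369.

4092

Compute successive squares:
1918 in binary is 11101111110, i.e. 1918 = 1024 + 512 + 256 + 64 + 32 + 16 + 8 + 4 + 2.
5925^1 ≡ 5925 (mod 8369)
5925^2 ≡ 5925^2 = 35105625 ≡ 6039 (mod 8369)
5925^4 ≡ 6039^2 = 36469521 ≡ 5788 (mod 8369)
5925^8 ≡ 5788^2 = 33500944 ≡ 8206 (mod 8369)
5925^16 ≡ 8206^2 = 67338436 ≡ 1462 (mod 8369)
5925^32 ≡ 1462^2 = 2137444 ≡ 3349 (mod 8369)
5925^64 ≡ 3349^2 = 11215801 ≡ 1341 (mod 8369)
5925^128 ≡ 1341^2 = 1798281 ≡ 7315 (mod 8369)
5925^256 ≡ 7315^2 = 53509225 ≡ 6208 (mod 8369)
5925^512 ≡ 6208^2 = 38539264 ≡ 19 (mod 8369)
5925^1024 ≡ 19^2 = 361 (mod 8369)
5925^1918 = 5925^1024 × 5925^512 × 5925^256 × 5925^64 × 5925^32 × 5925^16 × 5925^8 × 5925^4 × 5925^2 ≡ 361 × 19 × 6208 × 1341 × 3349 × 1462 × 8206 × 5788 × 6039 (mod 8369).
Accumulate the product:
361 × 19 = 6859
6859 × 6208 = 42580672 ≡ 7569
7569 × 1341 = 10150029 ≡ 6801
6801 × 3349 = 22776549 ≡ 4500
4500 × 1462 = 6579000 ≡ 966
966 × 8206 = 7926996 ≡ 1553
1553 × 5788 = 8988764 ≡ 458
458 × 6039 = 2765862 ≡ 4092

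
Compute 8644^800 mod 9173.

8644^1 ≡ 8644 (mod 9173)
8644^2 ≡ 8644^2 = 74718736 ≡ 4651 (mod 9173)
8644^4 ≡ 4651^2 = 21631801 ≡ 1867 (mod 9173)
8644^8 ≡ 1867^2 = 3485689 ≡ 9122 (mod 9173)
8644^16 ≡ 9122^2 = 83210884 ≡ 2601 (mod 9173)
8644^32 ≡ 2601^2 = 6765201 ≡ 4700 (mod 9173)
8644^64 ≡ 4700^2 = 22090000 ≡ 1416 (mod 9173)
8644^128 ≡ 1416^2 = 2005056 ≡ 5342 (mod 9173)
8644^256 ≡ 5342^2 = 28536964 ≡ 8934 (mod 9173)
8644^512 ≡ 8934^2 = 79816356 ≡ 2083 (mod 9173)
8644^800 = 8644^512 * 8644^256 * 8644^32 ≡ 2083 * 8934 * 4700 (mod 9173).
Accumulate the product:
2083 * 8934 = 18609522 ≡ 6678
6678 * 4700 = 31386600 ≡ 5767

5767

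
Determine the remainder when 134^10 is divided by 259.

64

By square-and-multiply:
134^1 ≡ 134 (mod 259)
134^2 ≡ 134^2 = 17956 ≡ 85 (mod 259)
134^4 ≡ 85^2 = 7225 ≡ 232 (mod 259)
134^8 ≡ 232^2 = 53824 ≡ 211 (mod 259)
134^10 = 134^8 * 134^2 ≡ 211 * 85 (mod 259).
211 * 85 = 17935 ≡ 64 (mod 259).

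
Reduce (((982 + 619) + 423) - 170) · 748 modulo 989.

982 + 619 = 1601 ≡ 612 (mod 989)
612 + 423 = 1035 ≡ 46 (mod 989)
46 - 170 = -124 ≡ 865 (mod 989)
865 · 748 = 647020 ≡ 214 (mod 989)

214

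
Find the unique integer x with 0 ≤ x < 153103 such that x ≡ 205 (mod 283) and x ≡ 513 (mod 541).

1054

283⁻¹ mod 541: 283·65 ≡ 1 (mod 541), so 283⁻¹ ≡ 65.
x = 205 + 283·((513 − 205)·65 mod 541) = 205 + 283·3 = 1054.
Check: 1054 mod 283 = 205, 1054 mod 541 = 513. ✓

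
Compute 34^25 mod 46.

Compute successive squares:
25 in binary is 11001, i.e. 25 = 16 + 8 + 1.
34^1 ≡ 34 (mod 46)
34^2 ≡ 34^2 = 1156 ≡ 6 (mod 46)
34^4 ≡ 6^2 = 36 (mod 46)
34^8 ≡ 36^2 = 1296 ≡ 8 (mod 46)
34^16 ≡ 8^2 = 64 ≡ 18 (mod 46)
34^25 = 34^16 × 34^8 × 34^1 ≡ 18 × 8 × 34 (mod 46).
Accumulate the product:
18 × 8 = 144 ≡ 6
6 × 34 = 204 ≡ 20

20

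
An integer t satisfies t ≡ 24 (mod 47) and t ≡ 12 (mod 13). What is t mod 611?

47⁻¹ mod 13: 47·5 ≡ 1 (mod 13), so 47⁻¹ ≡ 5.
t = 24 + 47·((12 − 24)·5 mod 13) = 24 + 47·5 = 259.

259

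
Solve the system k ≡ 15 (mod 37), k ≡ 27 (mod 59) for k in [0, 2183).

37⁻¹ mod 59: 37×8 ≡ 1 (mod 59), so 37⁻¹ ≡ 8.
k = 15 + 37×((27 − 15)×8 mod 59) = 15 + 37×37 = 1384.

1384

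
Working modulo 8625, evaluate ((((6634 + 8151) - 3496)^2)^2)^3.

6996

6634 + 8151 = 14785 ≡ 6160 (mod 8625)
6160 - 3496 = 2664
(2664)^2 ≡ 7146 (mod 8625)
(7146)^2 ≡ 5316 (mod 8625)
(5316)^3 ≡ 6996 (mod 8625)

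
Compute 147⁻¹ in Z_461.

69

461 = 3·147 + 20
147 = 7·20 + 7
20 = 2·7 + 6
7 = 1·6 + 1
6 = 6·1 + 0
gcd(147, 461) = 1, so the inverse exists.
Back-substitute for 1:
1 = 1·7 − 1·6
  = −1·20 + 3·7
  = 3·147 − 22·20
  = −22·461 + 69·147
So 147⁻¹ ≡ 69 (mod 461).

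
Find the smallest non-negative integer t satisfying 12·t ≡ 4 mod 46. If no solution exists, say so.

8

gcd(12, 46) = 2, and 2 | 4, so solutions exist.
Divide through by 2: 6·t ≡ 2 (mod 23).
6⁻¹ ≡ 4 (mod 23).
t ≡ 4·2 ≡ 8 (mod 23).
The smallest non-negative solution is t = 8.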